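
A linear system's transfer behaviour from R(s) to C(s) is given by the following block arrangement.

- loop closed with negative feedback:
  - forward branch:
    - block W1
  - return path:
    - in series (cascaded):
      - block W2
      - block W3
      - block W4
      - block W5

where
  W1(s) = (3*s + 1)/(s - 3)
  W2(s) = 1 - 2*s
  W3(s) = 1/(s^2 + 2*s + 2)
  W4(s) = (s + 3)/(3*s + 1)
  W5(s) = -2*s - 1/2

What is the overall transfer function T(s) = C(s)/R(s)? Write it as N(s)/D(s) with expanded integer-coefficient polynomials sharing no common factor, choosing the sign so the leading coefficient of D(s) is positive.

Step 1. series reduction of W2, W3, W4, W5; result (8*s^3 + 22*s^2 - 7*s - 3)/(6*s^3 + 14*s^2 + 16*s + 4)
Step 2. reduce the feedback loop with forward W1 and return (W2*W3*W4*W5), giving the overall T(s)

Answer: (6*s^3 + 14*s^2 + 16*s + 4)/(10*s^3 + 20*s^2 - 15*s - 15)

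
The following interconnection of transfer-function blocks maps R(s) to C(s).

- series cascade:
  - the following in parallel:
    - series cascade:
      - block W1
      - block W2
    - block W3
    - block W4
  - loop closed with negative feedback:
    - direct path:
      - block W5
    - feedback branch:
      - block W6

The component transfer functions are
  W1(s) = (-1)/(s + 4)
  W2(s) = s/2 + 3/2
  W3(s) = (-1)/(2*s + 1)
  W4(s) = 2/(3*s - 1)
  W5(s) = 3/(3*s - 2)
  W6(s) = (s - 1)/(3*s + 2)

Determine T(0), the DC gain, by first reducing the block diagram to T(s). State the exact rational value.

1. reduce the series chain W1, W2 -> (-s - 3)/(2*s + 8)
2. add (W1*W2), W3, W4 (parallel) -> (-6*s^3 - 17*s^2 + 12*s + 27)/(12*s^3 + 50*s^2 + 6*s - 8)
3. collapse the loop (W5 forward, W6 return) -> (9*s + 6)/(9*s^2 + 3*s - 7)
4. series reduction of ((W1*W2)+W3+W4), [W5/(1+W5*W6)] -> (-54*s^4 - 189*s^3 + 6*s^2 + 315*s + 162)/(108*s^5 + 486*s^4 + 120*s^3 - 404*s^2 - 66*s + 56)
DC gain: substitute s = 0 into T(s) from step 4: T(0) = 162/56 = 81/28.

Therefore the answer is 81/28.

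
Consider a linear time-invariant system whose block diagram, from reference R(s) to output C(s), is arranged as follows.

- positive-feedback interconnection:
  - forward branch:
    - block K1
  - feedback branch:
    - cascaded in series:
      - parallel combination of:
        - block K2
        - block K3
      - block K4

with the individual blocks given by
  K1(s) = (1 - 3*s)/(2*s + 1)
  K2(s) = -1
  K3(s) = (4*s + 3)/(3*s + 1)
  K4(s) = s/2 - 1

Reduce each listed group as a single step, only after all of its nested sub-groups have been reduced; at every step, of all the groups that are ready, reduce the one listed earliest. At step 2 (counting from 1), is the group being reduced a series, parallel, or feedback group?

The answer is series.

Reasoning:
[1] sum the parallel branches K2, K3
[2] cascade (K2+K3), K4
[3] close the feedback loop around K1, ((K2+K3)*K4)
At step 2 the group reduced is series.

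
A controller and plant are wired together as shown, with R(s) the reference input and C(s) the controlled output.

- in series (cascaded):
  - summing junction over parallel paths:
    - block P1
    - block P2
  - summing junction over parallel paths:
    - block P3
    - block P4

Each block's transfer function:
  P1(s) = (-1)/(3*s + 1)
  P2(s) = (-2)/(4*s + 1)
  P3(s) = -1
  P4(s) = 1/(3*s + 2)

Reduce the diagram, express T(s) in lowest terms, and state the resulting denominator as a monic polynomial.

Reducing step by step:

Step 1 - reduce the parallel group P1, P2 -> (-10*s - 3)/(12*s^2 + 7*s + 1)
Step 2 - reduce the parallel group P3, P4 -> (-3*s - 1)/(3*s + 2)
Step 3 - reduce the series chain (P1+P2), (P3+P4) -> (10*s + 3)/(12*s^2 + 11*s + 2)
No further cancellation is possible in the step-3 result, so that is T(s). Its denominator becomes monic after dividing by the leading coefficient 12.

Answer: s^2 + 11*s/12 + 1/6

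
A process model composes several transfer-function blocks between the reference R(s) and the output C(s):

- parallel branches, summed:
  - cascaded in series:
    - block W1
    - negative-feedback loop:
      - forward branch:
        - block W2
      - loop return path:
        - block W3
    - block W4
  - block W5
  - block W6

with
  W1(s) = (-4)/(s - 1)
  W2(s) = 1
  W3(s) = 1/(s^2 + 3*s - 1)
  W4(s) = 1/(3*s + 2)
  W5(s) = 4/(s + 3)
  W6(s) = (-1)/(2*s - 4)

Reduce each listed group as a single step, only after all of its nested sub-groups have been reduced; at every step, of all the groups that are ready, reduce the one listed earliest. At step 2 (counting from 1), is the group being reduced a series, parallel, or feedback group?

Reducing step by step:

Step 1: collapse the loop (W2 forward, W3 return)
Step 2: combine W1, [W2/(1+W2*W3)], W4 in series
Step 3: parallel reduction of (W1*[W2/(1+W2*W3)]*W4), W5, W6
The group at step 2 is a series group.

Answer: series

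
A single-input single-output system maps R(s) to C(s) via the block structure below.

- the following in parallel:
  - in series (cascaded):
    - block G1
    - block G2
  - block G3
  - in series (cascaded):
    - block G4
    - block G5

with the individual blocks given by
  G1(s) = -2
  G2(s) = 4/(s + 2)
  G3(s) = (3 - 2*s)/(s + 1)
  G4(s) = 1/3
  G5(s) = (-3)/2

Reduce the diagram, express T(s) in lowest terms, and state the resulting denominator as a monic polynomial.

Reducing step by step:

Step 1. series reduction of G1, G2 -> (-8)/(s + 2)
Step 2. multiply G4, G5 (series) -> (-1)/2
Step 3. add (G1*G2), G3, (G4*G5) (parallel) -> (-5*s^2 - 21*s - 6)/(2*s^2 + 6*s + 4)
The result of step 3 is T(s) in lowest terms. Its denominator has leading coefficient 2; dividing the denominator through by 2 makes it monic.

Answer: s^2 + 3*s + 2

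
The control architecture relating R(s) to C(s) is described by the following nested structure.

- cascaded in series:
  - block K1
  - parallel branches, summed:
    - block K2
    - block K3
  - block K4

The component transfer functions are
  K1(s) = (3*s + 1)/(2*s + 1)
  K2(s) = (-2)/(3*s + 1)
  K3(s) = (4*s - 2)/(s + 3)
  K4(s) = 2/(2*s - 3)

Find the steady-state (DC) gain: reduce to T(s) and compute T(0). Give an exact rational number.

(1) add K2, K3 (parallel): (12*s^2 - 4*s - 8)/(3*s^2 + 10*s + 3)
(2) series reduction of K1, (K2+K3), K4: (24*s^2 - 8*s - 16)/(4*s^3 + 8*s^2 - 15*s - 9)
That last expression is T(s); at s = 0 only the constant terms survive, so T(0) = -16/(-9) = 16/9.

Answer: 16/9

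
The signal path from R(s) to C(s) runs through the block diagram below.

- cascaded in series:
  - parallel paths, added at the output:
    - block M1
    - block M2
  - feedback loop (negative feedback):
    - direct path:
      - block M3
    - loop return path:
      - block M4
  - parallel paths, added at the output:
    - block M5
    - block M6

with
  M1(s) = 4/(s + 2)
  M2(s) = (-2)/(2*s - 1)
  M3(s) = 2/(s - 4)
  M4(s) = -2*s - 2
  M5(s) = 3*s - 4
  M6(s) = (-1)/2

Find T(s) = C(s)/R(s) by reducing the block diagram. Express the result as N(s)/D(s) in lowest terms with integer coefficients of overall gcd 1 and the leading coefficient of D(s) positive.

Answer: (-36*s^2 + 102*s - 72)/(6*s^3 + 25*s^2 + 18*s - 16)

Working:
(1) add M1, M2 (parallel), giving (6*s - 8)/(2*s^2 + 3*s - 2)
(2) apply the feedback formula to M3, M4, giving (-2)/(3*s + 8)
(3) combine M5, M6 in parallel, giving 3*s - 9/2
(4) multiply (M1+M2), [M3/(1+M3*M4)], (M5+M6) (series); the result is T(s) itself (integer coefficients, no common factor, positive leading denominator coefficient)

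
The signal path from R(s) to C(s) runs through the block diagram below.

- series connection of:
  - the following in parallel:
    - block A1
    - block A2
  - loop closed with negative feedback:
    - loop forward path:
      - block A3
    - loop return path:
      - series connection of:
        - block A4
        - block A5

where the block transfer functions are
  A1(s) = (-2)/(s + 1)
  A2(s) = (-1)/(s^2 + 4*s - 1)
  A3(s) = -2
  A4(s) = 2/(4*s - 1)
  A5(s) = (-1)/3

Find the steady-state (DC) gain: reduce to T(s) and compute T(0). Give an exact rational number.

First reduce the diagram to T(s).

Step 1: sum the parallel branches A1, A2 gives (-2*s^2 - 9*s + 1)/(s^3 + 5*s^2 + 3*s - 1)
Step 2: cascade A4, A5 gives (-2)/(12*s - 3)
Step 3: reduce the feedback loop with forward A3 and return (A4*A5) gives (6 - 24*s)/(12*s + 1)
Step 4: reduce the series chain (A1+A2), [A3/(1+A3*(A4*A5))] gives (48*s^3 + 204*s^2 - 78*s + 6)/(12*s^4 + 61*s^3 + 41*s^2 - 9*s - 1)
Evaluating the step-4 result (the overall T(s)) at s = 0 gives T(0) = 6/(-1) = -6.

Answer: -6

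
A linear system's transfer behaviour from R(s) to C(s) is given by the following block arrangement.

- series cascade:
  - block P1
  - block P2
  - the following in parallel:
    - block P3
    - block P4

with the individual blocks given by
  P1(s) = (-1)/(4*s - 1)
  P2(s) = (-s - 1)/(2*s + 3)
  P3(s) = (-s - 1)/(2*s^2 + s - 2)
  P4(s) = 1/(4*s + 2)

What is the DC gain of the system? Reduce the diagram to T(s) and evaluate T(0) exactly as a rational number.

[1] parallel reduction of P3, P4 -> (-2*s^2 - 5*s - 4)/(8*s^3 + 8*s^2 - 6*s - 4)
[2] reduce the series chain P1, P2, (P3+P4) -> (-2*s^3 - 7*s^2 - 9*s - 4)/(64*s^5 + 144*s^4 + 8*s^3 - 116*s^2 - 22*s + 12)
Step 2 gives the overall T(s). Then T(0) = -4/12 = -1/3.

Hence the answer: -1/3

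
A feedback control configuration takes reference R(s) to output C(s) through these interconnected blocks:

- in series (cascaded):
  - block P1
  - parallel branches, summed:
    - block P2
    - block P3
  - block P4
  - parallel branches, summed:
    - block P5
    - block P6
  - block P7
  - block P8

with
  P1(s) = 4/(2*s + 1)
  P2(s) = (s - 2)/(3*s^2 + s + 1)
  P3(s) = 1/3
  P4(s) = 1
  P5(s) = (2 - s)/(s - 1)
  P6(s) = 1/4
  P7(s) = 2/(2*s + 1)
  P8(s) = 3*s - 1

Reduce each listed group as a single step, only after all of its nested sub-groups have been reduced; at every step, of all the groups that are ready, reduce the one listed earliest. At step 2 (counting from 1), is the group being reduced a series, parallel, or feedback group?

[1] combine P2, P3 in parallel
[2] add P5, P6 (parallel)
[3] reduce the series chain P1, (P2+P3), P4, (P5+P6), P7, P8
So the answer for step 2 is parallel.

Answer: parallel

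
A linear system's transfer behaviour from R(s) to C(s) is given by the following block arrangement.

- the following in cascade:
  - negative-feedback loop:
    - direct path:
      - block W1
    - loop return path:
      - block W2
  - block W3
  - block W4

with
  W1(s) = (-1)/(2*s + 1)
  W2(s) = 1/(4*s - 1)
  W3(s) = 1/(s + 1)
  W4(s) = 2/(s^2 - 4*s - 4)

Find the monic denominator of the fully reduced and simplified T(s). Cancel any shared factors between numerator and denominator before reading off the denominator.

Reducing step by step:

Step 1 - collapse the loop (W1 forward, W2 return); result (1 - 4*s)/(8*s^2 + 2*s - 2)
Step 2 - combine [W1/(1+W1*W2)], W3, W4 in series; result (1 - 4*s)/(4*s^5 - 11*s^4 - 36*s^3 - 21*s^2 + 4*s + 4)
Step 2 gives the fully reduced T(s), with no common factor left to cancel. The denominator's leading coefficient is 4, so divide each of its coefficients by 4 to get the monic form.

Answer: s^5 - 11*s^4/4 - 9*s^3 - 21*s^2/4 + s + 1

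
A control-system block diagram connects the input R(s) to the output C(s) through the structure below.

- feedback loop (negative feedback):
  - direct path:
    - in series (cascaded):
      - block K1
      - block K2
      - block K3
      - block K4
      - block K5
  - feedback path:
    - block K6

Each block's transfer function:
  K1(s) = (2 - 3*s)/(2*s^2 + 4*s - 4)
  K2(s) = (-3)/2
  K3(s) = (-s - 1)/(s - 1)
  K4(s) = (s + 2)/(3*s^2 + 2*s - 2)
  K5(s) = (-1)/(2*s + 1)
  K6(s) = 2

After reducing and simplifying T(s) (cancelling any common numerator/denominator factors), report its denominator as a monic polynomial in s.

Step 1. combine K1, K2, K3, K4, K5 in series = (9*s^3 + 21*s^2 - 12)/(24*s^6 + 52*s^5 - 76*s^4 - 80*s^3 + 80*s^2 + 16*s - 16)
Step 2. apply the feedback formula to (K1*K2*K3*K4*K5), K6 = (9*s^3 + 21*s^2 - 12)/(24*s^6 + 52*s^5 - 76*s^4 - 62*s^3 + 122*s^2 + 16*s - 40)
That last expression is T(s), already simplified. Scaling its denominator by 1/24 (the reciprocal of the leading coefficient) yields the monic denominator.

Hence the answer: s^6 + 13*s^5/6 - 19*s^4/6 - 31*s^3/12 + 61*s^2/12 + 2*s/3 - 5/3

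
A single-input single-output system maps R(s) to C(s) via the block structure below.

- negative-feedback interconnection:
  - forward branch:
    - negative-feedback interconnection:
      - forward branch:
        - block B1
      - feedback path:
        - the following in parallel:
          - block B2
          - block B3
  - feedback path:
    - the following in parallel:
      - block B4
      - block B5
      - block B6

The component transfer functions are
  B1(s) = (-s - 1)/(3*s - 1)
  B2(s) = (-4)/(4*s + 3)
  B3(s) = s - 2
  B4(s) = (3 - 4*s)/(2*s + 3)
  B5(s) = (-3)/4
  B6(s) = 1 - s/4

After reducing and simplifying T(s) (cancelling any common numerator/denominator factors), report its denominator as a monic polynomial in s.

Step 1. add B2, B3 (parallel) gives (4*s^2 - 5*s - 10)/(4*s + 3)
Step 2. close the feedback loop around B1, (B2+B3) gives (4*s^2 + 7*s + 3)/(4*s^3 - 13*s^2 - 20*s - 7)
Step 3. reduce the parallel group B4, B5, B6 gives (-2*s^2 - 17*s + 15)/(8*s + 12)
Step 4. feedback reduction of [B1/(1+B1*(B2+B3))], (B4+B5+B6) gives (32*s^3 + 104*s^2 + 108*s + 36)/(24*s^4 - 138*s^3 - 381*s^2 - 242*s - 39)
The result of step 4 is T(s) in lowest terms. Its denominator has leading coefficient 24; dividing the denominator through by 24 makes it monic.

Answer: s^4 - 23*s^3/4 - 127*s^2/8 - 121*s/12 - 13/8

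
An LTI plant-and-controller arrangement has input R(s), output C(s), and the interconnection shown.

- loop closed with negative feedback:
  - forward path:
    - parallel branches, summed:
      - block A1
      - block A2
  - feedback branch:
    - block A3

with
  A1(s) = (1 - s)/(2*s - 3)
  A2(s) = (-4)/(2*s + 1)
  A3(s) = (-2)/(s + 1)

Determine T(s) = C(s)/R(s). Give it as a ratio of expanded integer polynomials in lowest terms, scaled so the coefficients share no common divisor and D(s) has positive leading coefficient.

The answer is (-2*s^3 - 9*s^2 + 6*s + 13)/(4*s^3 + 4*s^2 + 7*s - 29).

Reasoning:
[1] sum the parallel branches A1, A2, giving (-2*s^2 - 7*s + 13)/(4*s^2 - 4*s - 3)
[2] apply the feedback formula to (A1+A2), A3, which is the overall transfer function T(s) = C(s)/R(s) in lowest terms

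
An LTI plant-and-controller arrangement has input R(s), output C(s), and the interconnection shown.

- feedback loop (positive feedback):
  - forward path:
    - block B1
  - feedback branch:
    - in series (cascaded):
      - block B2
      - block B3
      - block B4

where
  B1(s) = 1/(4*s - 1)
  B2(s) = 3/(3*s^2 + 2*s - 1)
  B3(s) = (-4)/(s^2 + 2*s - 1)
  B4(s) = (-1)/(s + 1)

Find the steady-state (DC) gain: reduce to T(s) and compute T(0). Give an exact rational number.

Step 1: reduce the series chain B2, B3, B4: 12/(3*s^5 + 11*s^4 + 8*s^3 - 4*s^2 - 3*s + 1)
Step 2: apply the feedback formula to B1, (B2*B3*B4): (3*s^5 + 11*s^4 + 8*s^3 - 4*s^2 - 3*s + 1)/(12*s^6 + 41*s^5 + 21*s^4 - 24*s^3 - 8*s^2 + 7*s - 13)
That last expression is T(s); at s = 0 only the constant terms survive, so T(0) = 1/(-13) = -1/13.

Hence the answer: -1/13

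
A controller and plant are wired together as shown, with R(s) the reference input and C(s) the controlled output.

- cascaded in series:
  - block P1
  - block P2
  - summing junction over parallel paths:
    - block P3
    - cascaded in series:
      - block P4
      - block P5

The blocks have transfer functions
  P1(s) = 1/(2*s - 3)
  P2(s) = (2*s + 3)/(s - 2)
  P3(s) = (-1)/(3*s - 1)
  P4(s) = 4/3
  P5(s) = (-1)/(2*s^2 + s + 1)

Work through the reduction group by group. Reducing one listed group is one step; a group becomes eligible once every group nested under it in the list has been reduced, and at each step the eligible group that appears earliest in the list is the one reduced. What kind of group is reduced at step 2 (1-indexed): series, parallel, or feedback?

(1) multiply P4, P5 (series)
(2) add P3, (P4*P5) (parallel)
(3) series reduction of P1, P2, (P3+(P4*P5))
Step 2 collapses a parallel group.

Therefore the answer is parallel.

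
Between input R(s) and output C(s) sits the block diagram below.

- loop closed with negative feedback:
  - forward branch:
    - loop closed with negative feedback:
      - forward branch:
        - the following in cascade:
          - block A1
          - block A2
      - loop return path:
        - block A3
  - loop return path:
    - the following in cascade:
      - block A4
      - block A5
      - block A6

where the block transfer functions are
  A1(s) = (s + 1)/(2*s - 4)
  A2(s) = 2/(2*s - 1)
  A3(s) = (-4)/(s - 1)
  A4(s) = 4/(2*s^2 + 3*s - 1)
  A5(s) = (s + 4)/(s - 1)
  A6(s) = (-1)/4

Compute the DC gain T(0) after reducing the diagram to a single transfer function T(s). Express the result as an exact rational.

Answer: 1/2

Working:
Step 1. combine A1, A2 in series gives (s + 1)/(2*s^2 - 5*s + 2)
Step 2. feedback reduction of (A1*A2), A3 gives (s^2 - 1)/(2*s^3 - 7*s^2 + 3*s - 6)
Step 3. combine A4, A5, A6 in series gives (-s - 4)/(2*s^3 + s^2 - 4*s + 1)
Step 4. feedback reduction of [(A1*A2)/(1+(A1*A2)*A3)], (A4*A5*A6) gives (2*s^4 + 3*s^3 - 3*s^2 - 3*s + 1)/(4*s^5 - 8*s^4 - 17*s^3 + 3*s^2 - 26*s + 2)
That last expression is T(s); at s = 0 only the constant terms survive, so T(0) = 1/2.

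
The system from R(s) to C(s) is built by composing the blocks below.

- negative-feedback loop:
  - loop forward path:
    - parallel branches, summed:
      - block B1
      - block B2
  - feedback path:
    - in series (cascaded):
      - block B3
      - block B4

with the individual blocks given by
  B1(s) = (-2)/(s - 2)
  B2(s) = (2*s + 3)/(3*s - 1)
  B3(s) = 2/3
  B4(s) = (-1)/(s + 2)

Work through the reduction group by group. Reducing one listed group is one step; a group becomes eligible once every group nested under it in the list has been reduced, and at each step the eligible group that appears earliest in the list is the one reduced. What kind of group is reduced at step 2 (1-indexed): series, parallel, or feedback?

(1) combine B1, B2 in parallel
(2) cascade B3, B4
(3) apply the feedback formula to (B1+B2), (B3*B4)
Step 2 collapses a series group.

Therefore the answer is series.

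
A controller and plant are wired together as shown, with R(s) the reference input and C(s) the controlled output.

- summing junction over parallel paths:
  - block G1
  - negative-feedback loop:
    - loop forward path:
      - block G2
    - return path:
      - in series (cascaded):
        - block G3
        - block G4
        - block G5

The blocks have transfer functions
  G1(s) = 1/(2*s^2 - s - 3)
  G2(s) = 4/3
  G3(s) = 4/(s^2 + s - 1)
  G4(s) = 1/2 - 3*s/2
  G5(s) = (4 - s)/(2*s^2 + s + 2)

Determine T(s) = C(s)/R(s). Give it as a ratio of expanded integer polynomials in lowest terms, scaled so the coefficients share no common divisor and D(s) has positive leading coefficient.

Answer: (16*s^6 + 16*s^5 - 22*s^4 - 23*s^3 - 5*s^2 - 105*s + 50)/(12*s^6 + 12*s^5 + 27*s^4 - 256*s^3 + 72*s^2 + 277*s - 78)

Working:
(1) cascade G3, G4, G5: (6*s^2 - 26*s + 8)/(2*s^4 + 3*s^3 + s^2 + s - 2)
(2) apply the feedback formula to G2, (G3*G4*G5): (8*s^4 + 12*s^3 + 4*s^2 + 4*s - 8)/(6*s^4 + 9*s^3 + 27*s^2 - 101*s + 26)
(3) combine G1, [G2/(1+G2*(G3*G4*G5))] in parallel: this yields T(s), and no further normalization is needed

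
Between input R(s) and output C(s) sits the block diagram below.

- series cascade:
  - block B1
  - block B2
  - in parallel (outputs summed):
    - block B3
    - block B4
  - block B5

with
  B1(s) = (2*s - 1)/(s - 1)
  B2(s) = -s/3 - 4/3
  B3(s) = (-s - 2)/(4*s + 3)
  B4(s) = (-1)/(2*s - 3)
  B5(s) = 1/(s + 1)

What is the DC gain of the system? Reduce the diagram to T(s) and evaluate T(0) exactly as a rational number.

1. combine B3, B4 in parallel; result (-2*s^2 - 5*s + 3)/(8*s^2 - 6*s - 9)
2. combine B1, B2, (B3+B4), B5 in series; result (4*s^4 + 24*s^3 + 21*s^2 - 41*s + 12)/(24*s^4 - 18*s^3 - 51*s^2 + 18*s + 27)
The step-2 result is T(s). Setting s = 0: T(0) = 12/27 = 4/9.

Final answer: 4/9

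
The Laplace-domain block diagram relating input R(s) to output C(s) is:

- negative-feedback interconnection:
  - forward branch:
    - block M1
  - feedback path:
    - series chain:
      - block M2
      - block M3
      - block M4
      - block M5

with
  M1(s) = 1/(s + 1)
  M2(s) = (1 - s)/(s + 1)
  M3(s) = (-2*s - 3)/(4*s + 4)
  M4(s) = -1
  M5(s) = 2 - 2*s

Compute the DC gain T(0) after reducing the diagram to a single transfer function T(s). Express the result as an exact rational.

First reduce the diagram to T(s).

[1] series reduction of M2, M3, M4, M5: (2*s^3 - s^2 - 4*s + 3)/(2*s^2 + 4*s + 2)
[2] apply the feedback formula to M1, (M2*M3*M4*M5): (2*s^2 + 4*s + 2)/(4*s^3 + 5*s^2 + 2*s + 5)
The step-2 result is T(s). Setting s = 0: T(0) = 2/5.

Answer: 2/5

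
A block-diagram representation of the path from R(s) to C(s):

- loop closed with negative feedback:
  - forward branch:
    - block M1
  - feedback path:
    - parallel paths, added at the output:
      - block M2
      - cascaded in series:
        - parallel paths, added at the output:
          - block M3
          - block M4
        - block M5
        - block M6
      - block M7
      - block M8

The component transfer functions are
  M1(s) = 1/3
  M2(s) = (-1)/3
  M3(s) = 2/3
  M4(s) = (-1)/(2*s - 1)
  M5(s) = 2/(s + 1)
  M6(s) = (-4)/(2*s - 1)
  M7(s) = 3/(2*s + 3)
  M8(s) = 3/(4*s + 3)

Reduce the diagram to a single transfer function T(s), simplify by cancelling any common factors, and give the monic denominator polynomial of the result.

Step 1 - combine M3, M4 in parallel = (4*s - 5)/(6*s - 3)
Step 2 - reduce the series chain (M3+M4), M5, M6 = (40 - 32*s)/(12*s^3 - 9*s + 3)
Step 3 - sum the parallel branches M2, ((M3+M4)*M5*M6), M7, M8 = (-32*s^5 + 144*s^4 - 52*s^3 - 372*s^2 + 333*s + 405)/(96*s^5 + 216*s^4 + 36*s^3 - 138*s^2 - 27*s + 27)
Step 4 - apply the feedback formula to M1, (M2+((M3+M4)*M5*M6)+M7+M8) = (96*s^5 + 216*s^4 + 36*s^3 - 138*s^2 - 27*s + 27)/(256*s^5 + 792*s^4 + 56*s^3 - 786*s^2 + 252*s + 486)
T(s) is the step-4 result (common factors already cancelled). Leading coefficient of the denominator: 256. Divide through by 256 for the monic polynomial.

Final answer: s^5 + 99*s^4/32 + 7*s^3/32 - 393*s^2/128 + 63*s/64 + 243/128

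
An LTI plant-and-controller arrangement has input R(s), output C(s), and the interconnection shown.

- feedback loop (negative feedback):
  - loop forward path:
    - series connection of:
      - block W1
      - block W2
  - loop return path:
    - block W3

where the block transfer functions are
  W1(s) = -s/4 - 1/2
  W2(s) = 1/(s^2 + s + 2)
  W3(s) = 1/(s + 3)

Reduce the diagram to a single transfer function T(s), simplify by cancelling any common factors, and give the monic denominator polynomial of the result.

First reduce the diagram to T(s).

[1] cascade W1, W2 -> (-s - 2)/(4*s^2 + 4*s + 8)
[2] reduce the feedback loop with forward (W1*W2) and return W3 -> (-s^2 - 5*s - 6)/(4*s^3 + 16*s^2 + 19*s + 22)
T(s) is the step-2 result (common factors already cancelled). Leading coefficient of the denominator: 4. Divide through by 4 for the monic polynomial.

Answer: s^3 + 4*s^2 + 19*s/4 + 11/2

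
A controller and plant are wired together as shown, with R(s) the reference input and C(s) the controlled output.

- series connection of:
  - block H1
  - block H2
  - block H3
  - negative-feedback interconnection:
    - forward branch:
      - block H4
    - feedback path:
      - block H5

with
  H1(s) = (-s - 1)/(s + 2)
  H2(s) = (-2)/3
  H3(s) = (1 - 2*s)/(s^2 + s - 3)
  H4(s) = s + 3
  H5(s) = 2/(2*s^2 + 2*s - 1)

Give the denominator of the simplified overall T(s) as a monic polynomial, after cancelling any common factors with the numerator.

Step 1: collapse the loop (H4 forward, H5 return) -> (2*s^3 + 8*s^2 + 5*s - 3)/(2*s^2 + 4*s + 5)
Step 2: cascade H1, H2, H3, [H4/(1+H4*H5)] -> (-8*s^5 - 36*s^4 - 32*s^3 + 18*s^2 + 16*s - 6)/(6*s^5 + 30*s^4 + 45*s^3 - 3*s^2 - 87*s - 90)
T(s) is the step-2 result (common factors already cancelled). Leading coefficient of the denominator: 6. Divide through by 6 for the monic polynomial.

Final answer: s^5 + 5*s^4 + 15*s^3/2 - s^2/2 - 29*s/2 - 15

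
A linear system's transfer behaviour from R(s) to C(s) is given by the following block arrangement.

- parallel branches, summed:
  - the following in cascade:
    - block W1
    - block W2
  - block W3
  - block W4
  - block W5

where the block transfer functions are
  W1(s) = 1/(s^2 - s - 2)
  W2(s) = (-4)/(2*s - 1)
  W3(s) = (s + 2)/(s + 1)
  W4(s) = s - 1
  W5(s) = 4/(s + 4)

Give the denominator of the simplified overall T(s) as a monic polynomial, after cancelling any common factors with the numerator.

Step 1: cascade W1, W2; result (-4)/(2*s^3 - 3*s^2 - 3*s + 2)
Step 2: add (W1*W2), W3, W4, W5 (parallel); result (2*s^5 + 5*s^4 - 5*s^3 - 19*s^2 - 26*s)/(2*s^4 + 5*s^3 - 15*s^2 - 10*s + 8)
The result of step 2 is T(s) in lowest terms. Its denominator has leading coefficient 2; dividing the denominator through by 2 makes it monic.

Therefore the answer is s^4 + 5*s^3/2 - 15*s^2/2 - 5*s + 4.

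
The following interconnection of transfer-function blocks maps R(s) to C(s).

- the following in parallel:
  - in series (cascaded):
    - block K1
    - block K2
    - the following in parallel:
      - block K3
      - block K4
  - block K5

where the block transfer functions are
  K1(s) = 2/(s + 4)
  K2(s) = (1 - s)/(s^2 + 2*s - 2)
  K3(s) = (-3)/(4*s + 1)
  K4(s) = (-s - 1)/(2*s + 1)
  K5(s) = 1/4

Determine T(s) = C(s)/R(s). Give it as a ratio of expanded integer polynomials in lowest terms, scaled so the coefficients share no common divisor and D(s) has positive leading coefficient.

(1) sum the parallel branches K3, K4 = (-4*s^2 - 11*s - 4)/(8*s^2 + 6*s + 1)
(2) multiply K1, K2, (K3+K4) (series) = (8*s^3 + 14*s^2 - 14*s - 8)/(8*s^5 + 54*s^4 + 85*s^3 - 22*s^2 - 42*s - 8)
(3) add (K1*K2*(K3+K4)), K5 (parallel), giving the overall T(s)

Therefore the answer is (8*s^5 + 54*s^4 + 117*s^3 + 34*s^2 - 98*s - 40)/(32*s^5 + 216*s^4 + 340*s^3 - 88*s^2 - 168*s - 32).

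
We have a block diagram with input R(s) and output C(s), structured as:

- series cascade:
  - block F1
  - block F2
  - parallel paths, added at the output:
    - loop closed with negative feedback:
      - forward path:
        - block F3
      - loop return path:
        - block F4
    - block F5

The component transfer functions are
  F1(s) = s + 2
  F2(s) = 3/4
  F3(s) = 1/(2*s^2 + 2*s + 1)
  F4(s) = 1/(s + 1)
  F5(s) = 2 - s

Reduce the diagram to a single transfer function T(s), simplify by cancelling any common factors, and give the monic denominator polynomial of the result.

Answer: s^3 + 2*s^2 + 3*s/2 + 1

Working:
Step 1. feedback reduction of F3, F4; result (s + 1)/(2*s^3 + 4*s^2 + 3*s + 2)
Step 2. reduce the parallel group [F3/(1+F3*F4)], F5; result (-2*s^4 + 5*s^2 + 5*s + 5)/(2*s^3 + 4*s^2 + 3*s + 2)
Step 3. series reduction of F1, F2, ([F3/(1+F3*F4)]+F5); result (-6*s^5 - 12*s^4 + 15*s^3 + 45*s^2 + 45*s + 30)/(8*s^3 + 16*s^2 + 12*s + 8)
That last expression is T(s), already simplified. Scaling its denominator by 1/8 (the reciprocal of the leading coefficient) yields the monic denominator.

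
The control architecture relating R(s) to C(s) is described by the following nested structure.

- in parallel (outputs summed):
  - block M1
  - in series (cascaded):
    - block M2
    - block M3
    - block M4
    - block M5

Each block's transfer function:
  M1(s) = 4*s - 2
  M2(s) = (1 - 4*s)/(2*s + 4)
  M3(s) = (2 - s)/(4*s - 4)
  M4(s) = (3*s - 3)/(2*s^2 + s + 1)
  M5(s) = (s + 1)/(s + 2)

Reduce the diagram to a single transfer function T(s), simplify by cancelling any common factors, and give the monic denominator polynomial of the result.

Step 1: series reduction of M2, M3, M4, M5; result (12*s^3 - 15*s^2 - 21*s + 6)/(16*s^4 + 72*s^3 + 104*s^2 + 64*s + 32)
Step 2: parallel reduction of M1, (M2*M3*M4*M5); result (64*s^5 + 256*s^4 + 284*s^3 + 33*s^2 - 21*s - 58)/(16*s^4 + 72*s^3 + 104*s^2 + 64*s + 32)
The result of step 2 is T(s) in lowest terms. Its denominator has leading coefficient 16; dividing the denominator through by 16 makes it monic.

Therefore the answer is s^4 + 9*s^3/2 + 13*s^2/2 + 4*s + 2.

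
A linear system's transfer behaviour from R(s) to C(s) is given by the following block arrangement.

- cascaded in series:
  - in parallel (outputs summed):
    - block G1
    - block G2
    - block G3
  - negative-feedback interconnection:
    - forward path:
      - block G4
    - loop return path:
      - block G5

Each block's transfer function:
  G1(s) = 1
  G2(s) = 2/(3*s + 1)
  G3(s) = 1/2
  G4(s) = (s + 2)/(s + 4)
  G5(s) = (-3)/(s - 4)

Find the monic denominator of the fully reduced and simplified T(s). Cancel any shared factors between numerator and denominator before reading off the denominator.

Answer: s^3 - 8*s^2/3 - 23*s - 22/3

Working:
Step 1: parallel reduction of G1, G2, G3 -> (9*s + 7)/(6*s + 2)
Step 2: collapse the loop (G4 forward, G5 return) -> (s^2 - 2*s - 8)/(s^2 - 3*s - 22)
Step 3: multiply (G1+G2+G3), [G4/(1+G4*G5)] (series) -> (9*s^3 - 11*s^2 - 86*s - 56)/(6*s^3 - 16*s^2 - 138*s - 44)
T(s) is the step-3 result (common factors already cancelled). Leading coefficient of the denominator: 6. Divide through by 6 for the monic polynomial.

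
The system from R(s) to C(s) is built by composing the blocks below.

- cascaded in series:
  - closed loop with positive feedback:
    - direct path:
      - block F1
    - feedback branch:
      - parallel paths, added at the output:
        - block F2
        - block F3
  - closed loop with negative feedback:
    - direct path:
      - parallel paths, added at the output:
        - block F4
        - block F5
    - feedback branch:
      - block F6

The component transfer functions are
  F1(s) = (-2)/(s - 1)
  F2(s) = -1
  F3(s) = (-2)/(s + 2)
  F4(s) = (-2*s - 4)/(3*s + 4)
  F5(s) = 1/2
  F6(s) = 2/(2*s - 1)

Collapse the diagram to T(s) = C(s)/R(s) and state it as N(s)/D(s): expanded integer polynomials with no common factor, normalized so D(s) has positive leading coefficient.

The answer is (2*s^3 + 11*s^2 + 10*s - 8)/(6*s^4 - 2*s^3 - 72*s^2 - 32*s + 80).

Reasoning:
(1) add F2, F3 (parallel); result (-s - 4)/(s + 2)
(2) feedback reduction of F1, (F2+F3); result (-2*s - 4)/(s^2 - s - 10)
(3) sum the parallel branches F4, F5; result (-s - 4)/(6*s + 8)
(4) apply the feedback formula to (F4+F5), F6; result (-2*s^2 - 7*s + 4)/(12*s^2 + 8*s - 16)
(5) multiply [F1/(1-F1*(F2+F3))], [(F4+F5)/(1+(F4+F5)*F6)] (series); the result is T(s) itself (integer coefficients, no common factor, positive leading denominator coefficient)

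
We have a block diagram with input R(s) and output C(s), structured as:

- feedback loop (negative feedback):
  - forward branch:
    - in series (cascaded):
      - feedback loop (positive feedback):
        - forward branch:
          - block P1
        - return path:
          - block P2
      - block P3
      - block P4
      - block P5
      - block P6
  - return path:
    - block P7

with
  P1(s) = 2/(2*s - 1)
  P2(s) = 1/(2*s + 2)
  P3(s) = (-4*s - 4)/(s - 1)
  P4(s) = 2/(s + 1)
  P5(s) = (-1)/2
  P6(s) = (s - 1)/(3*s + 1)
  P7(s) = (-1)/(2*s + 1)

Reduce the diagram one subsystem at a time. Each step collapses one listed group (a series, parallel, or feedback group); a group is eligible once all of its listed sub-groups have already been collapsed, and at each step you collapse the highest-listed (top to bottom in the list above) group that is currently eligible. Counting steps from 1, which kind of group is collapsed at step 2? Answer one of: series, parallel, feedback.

[1] reduce the feedback loop with forward P1 and return P2
[2] cascade [P1/(1-P1*P2)], P3, P4, P5, P6
[3] close the feedback loop around ([P1/(1-P1*P2)]*P3*P4*P5*P6), P7
The group at step 2 is a series group.

Answer: series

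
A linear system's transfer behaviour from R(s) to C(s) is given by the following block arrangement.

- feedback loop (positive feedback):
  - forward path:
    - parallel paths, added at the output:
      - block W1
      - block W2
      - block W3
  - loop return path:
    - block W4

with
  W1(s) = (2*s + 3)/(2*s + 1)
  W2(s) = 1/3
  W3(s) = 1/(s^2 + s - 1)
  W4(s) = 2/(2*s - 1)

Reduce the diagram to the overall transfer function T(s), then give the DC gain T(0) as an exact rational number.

Step 1: add W1, W2, W3 (parallel); result (8*s^3 + 18*s^2 + 8*s - 7)/(6*s^3 + 9*s^2 - 3*s - 3)
Step 2: close the feedback loop around (W1+W2+W3), W4; result (16*s^4 + 28*s^3 - 2*s^2 - 22*s + 7)/(12*s^4 - 4*s^3 - 51*s^2 - 19*s + 17)
DC gain: substitute s = 0 into T(s) from step 2: T(0) = 7/17.

Answer: 7/17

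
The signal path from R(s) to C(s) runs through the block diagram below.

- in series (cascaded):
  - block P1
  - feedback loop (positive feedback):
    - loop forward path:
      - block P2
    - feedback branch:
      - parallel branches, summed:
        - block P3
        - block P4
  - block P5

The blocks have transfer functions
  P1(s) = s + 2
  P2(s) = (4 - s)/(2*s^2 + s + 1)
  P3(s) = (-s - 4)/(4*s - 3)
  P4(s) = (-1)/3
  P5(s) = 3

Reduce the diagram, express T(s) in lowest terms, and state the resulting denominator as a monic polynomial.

1. reduce the parallel group P3, P4; result (-7*s - 9)/(12*s - 9)
2. feedback reduction of P2, (P3+P4); result (-12*s^2 + 57*s - 36)/(24*s^3 - 13*s^2 + 22*s + 27)
3. series reduction of P1, [P2/(1-P2*(P3+P4))], P5; result (-36*s^3 + 99*s^2 + 234*s - 216)/(24*s^3 - 13*s^2 + 22*s + 27)
The result of step 3 is T(s) in lowest terms. Its denominator has leading coefficient 24; dividing the denominator through by 24 makes it monic.

Final answer: s^3 - 13*s^2/24 + 11*s/12 + 9/8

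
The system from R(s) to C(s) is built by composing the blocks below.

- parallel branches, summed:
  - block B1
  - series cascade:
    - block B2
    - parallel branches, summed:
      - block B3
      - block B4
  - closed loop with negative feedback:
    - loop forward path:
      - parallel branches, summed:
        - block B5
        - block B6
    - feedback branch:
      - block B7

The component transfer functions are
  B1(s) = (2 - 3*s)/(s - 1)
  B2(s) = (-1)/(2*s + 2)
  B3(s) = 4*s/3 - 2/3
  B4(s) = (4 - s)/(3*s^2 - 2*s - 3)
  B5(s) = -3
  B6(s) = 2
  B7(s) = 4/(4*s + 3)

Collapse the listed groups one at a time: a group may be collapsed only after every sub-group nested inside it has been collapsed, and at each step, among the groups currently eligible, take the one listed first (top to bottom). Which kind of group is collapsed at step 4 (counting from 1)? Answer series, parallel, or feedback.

Answer: feedback

Working:
Step 1. reduce the parallel group B3, B4
Step 2. cascade B2, (B3+B4)
Step 3. sum the parallel branches B5, B6
Step 4. close the feedback loop around (B5+B6), B7
Step 5. reduce the parallel group B1, (B2*(B3+B4)), [(B5+B6)/(1+(B5+B6)*B7)]
So the answer for step 4 is feedback.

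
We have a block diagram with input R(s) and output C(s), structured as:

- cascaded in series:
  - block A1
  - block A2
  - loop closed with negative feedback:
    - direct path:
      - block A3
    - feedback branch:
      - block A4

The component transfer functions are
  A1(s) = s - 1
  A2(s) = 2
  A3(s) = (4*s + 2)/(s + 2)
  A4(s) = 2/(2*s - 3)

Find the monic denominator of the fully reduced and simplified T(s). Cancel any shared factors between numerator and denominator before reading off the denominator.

Step 1. reduce the feedback loop with forward A3 and return A4 gives (8*s^2 - 8*s - 6)/(2*s^2 + 9*s - 2)
Step 2. combine A1, A2, [A3/(1+A3*A4)] in series gives (16*s^3 - 32*s^2 + 4*s + 12)/(2*s^2 + 9*s - 2)
T(s) is the step-2 result (common factors already cancelled). Leading coefficient of the denominator: 2. Divide through by 2 for the monic polynomial.

Hence the answer: s^2 + 9*s/2 - 1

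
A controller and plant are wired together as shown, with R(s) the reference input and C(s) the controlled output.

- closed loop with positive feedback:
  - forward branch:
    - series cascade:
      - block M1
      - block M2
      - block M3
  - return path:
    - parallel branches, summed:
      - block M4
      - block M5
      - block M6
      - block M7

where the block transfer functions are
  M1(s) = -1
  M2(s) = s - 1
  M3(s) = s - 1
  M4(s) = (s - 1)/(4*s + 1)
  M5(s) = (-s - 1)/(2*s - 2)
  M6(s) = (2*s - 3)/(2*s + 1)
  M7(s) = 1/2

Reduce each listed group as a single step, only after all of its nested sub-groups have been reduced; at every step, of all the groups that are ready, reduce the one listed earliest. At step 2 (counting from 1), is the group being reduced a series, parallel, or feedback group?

The answer is parallel.

Reasoning:
Step 1: reduce the series chain M1, M2, M3
Step 2: reduce the parallel group M4, M5, M6, M7
Step 3: reduce the feedback loop with forward (M1*M2*M3) and return (M4+M5+M6+M7)
Step 2: parallel.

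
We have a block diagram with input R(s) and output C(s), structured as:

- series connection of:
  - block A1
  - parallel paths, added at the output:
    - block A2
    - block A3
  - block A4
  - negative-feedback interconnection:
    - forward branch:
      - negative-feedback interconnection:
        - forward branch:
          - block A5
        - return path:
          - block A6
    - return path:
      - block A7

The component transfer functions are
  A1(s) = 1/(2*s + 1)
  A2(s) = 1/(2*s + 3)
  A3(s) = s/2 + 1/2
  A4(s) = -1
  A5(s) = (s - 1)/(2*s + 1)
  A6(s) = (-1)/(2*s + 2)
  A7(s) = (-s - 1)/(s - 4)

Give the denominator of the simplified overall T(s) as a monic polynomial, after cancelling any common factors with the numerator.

Step 1: sum the parallel branches A2, A3; result (2*s^2 + 5*s + 5)/(4*s + 6)
Step 2: feedback reduction of A5, A6; result (2*s^2 - 2)/(4*s^2 + 5*s + 3)
Step 3: close the feedback loop around [A5/(1+A5*A6)], A7; result (2*s^3 - 8*s^2 - 2*s + 8)/(2*s^3 - 13*s^2 - 15*s - 10)
Step 4: cascade A1, (A2+A3), A4, [[A5/(1+A5*A6)]/(1+[A5/(1+A5*A6)]*A7)]; result (-2*s^5 + 3*s^4 + 17*s^3 + 17*s^2 - 15*s - 20)/(8*s^5 - 36*s^4 - 158*s^3 - 199*s^2 - 125*s - 30)
No further cancellation is possible in the step-4 result, so that is T(s). Its denominator becomes monic after dividing by the leading coefficient 8.

Answer: s^5 - 9*s^4/2 - 79*s^3/4 - 199*s^2/8 - 125*s/8 - 15/4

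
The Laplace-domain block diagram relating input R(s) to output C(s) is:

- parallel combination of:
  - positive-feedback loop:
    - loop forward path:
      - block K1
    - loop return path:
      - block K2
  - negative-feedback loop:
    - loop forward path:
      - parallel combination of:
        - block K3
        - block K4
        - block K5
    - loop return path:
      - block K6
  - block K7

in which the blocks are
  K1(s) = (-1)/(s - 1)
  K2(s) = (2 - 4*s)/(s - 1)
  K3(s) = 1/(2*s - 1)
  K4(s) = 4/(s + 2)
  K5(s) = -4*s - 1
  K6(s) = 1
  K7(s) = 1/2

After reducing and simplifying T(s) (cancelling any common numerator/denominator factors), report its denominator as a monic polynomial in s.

Answer: s^5 - 9*s^4/2 - 65*s^3/8 + 35*s^2/2 - 63*s/8 + 3/4

Working:
(1) apply the feedback formula to K1, K2: (1 - s)/(s^2 - 6*s + 3)
(2) parallel reduction of K3, K4, K5: (-8*s^3 - 14*s^2 + 14*s)/(2*s^2 + 3*s - 2)
(3) reduce the feedback loop with forward (K3+K4+K5) and return K6: (8*s^3 + 14*s^2 - 14*s)/(8*s^3 + 12*s^2 - 17*s + 2)
(4) parallel reduction of [K1/(1-K1*K2)], [(K3+K4+K5)/(1+(K3+K4+K5)*K6)], K7: (24*s^5 - 120*s^4 - 221*s^3 + 450*s^2 - 185*s + 10)/(16*s^5 - 72*s^4 - 130*s^3 + 280*s^2 - 126*s + 12)
That last expression is T(s), already simplified. Scaling its denominator by 1/16 (the reciprocal of the leading coefficient) yields the monic denominator.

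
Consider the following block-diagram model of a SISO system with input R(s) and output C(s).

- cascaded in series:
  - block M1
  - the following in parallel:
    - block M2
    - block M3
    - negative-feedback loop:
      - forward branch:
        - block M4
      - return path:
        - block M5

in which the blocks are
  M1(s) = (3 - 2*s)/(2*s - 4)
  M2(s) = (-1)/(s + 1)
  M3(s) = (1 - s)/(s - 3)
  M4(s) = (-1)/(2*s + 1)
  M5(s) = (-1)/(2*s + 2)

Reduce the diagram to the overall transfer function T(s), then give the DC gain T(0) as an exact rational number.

Step 1: feedback reduction of M4, M5; result (-2*s - 2)/(4*s^2 + 6*s + 3)
Step 2: sum the parallel branches M2, M3, [M4/(1+M4*M5)]; result (-4*s^4 - 12*s^3 + 9*s^2 + 31*s + 18)/(4*s^4 - 2*s^3 - 21*s^2 - 24*s - 9)
Step 3: cascade M1, (M2+M3+[M4/(1+M4*M5)]); result (8*s^5 + 12*s^4 - 54*s^3 - 35*s^2 + 57*s + 54)/(8*s^5 - 20*s^4 - 34*s^3 + 36*s^2 + 78*s + 36)
Step 3 gives the overall T(s). Then T(0) = 54/36 = 3/2.

Final answer: 3/2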